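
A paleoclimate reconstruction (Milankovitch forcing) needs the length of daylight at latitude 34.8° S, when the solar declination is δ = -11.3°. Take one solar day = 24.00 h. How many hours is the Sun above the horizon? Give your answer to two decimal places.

cos H₀ = −tan φ · tan δ = −tan(-34.8°) × tan(-11.300°) = -0.1389, so H₀ = 1.7101 rad = 97.98°.
Daylight = 2H₀/(2π) × 24.00 h = (1.7101/π) × 24.00 = 13.06 h.

13.06 h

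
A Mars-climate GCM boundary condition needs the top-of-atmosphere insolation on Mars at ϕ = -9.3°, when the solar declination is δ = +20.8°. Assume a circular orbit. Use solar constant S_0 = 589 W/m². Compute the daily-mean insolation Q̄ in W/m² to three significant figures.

cos h₀ = −tan(-9.3°) tan(+20.800°) = 0.0622, h₀ = 1.5086 rad.
Bracket: h₀ sin ϕ sin δ + cos ϕ cos δ sin h₀ = 1.5086×-0.16160×0.35511 + 0.98686×0.93483×0.99806 = -0.086572 + 0.920757 = 0.834185.
Q̄ = (S_0/π) × [bracket] = (589/π) × 0.834185 = 156.4 W/m².

Q̄ ≈ 156 W/m²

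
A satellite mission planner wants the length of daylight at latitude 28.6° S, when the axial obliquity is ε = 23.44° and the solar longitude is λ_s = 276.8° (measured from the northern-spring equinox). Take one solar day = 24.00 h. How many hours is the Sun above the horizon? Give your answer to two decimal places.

Solar declination: sin δ = sin ε · sin λ_s = sin 23.44° × sin 276.8° = -0.39499, so δ = -23.265°.
cos H₀ = −tan φ · tan δ = −tan(-28.6°) × tan(-23.265°) = -0.2344, so H₀ = 1.8074 rad = 103.56°.
Daylight = 2H₀/(2π) × 24.00 h = (1.8074/π) × 24.00 = 13.81 h.

13.81 h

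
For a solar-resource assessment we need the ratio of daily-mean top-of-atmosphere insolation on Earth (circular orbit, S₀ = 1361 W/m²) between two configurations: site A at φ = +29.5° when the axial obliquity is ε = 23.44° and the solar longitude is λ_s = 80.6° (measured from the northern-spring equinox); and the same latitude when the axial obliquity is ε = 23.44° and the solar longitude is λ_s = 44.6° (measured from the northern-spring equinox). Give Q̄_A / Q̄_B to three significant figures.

Q̄_A / Q̄_B ≈ 1.06

— Configuration A (φ=+29.5°):
Solar declination: sin δ = sin ε · sin λ_s = sin 23.44° × sin 80.6° = 0.39245, so δ = +23.107°.
cos H₀ = −tan(+29.5°) tan(+23.107°) = -0.2414, H₀ = 1.8146 rad.
Bracket: H₀ sin φ sin δ + cos φ cos δ sin H₀ = 1.8146×0.49242×0.39245 + 0.87036×0.91977×0.97043 = 0.350672 + 0.776859 = 1.127531.
Q̄ = (S₀/π) × [bracket] = (1361/π) × 1.127531 = 488.47 W/m².
— Configuration B (φ=+29.5°):
Solar declination: sin δ = sin ε · sin λ_s = sin 23.44° × sin 44.6° = 0.27931, so δ = +16.219°.
cos H₀ = −tan(+29.5°) tan(+16.219°) = -0.1646, H₀ = 1.7361 rad.
Bracket: H₀ sin φ sin δ + cos φ cos δ sin H₀ = 1.7361×0.49242×0.27931 + 0.87036×0.96020×0.98636 = 0.238779 + 0.824320 = 1.063099.
Q̄ = (S₀/π) × [bracket] = (1361/π) × 1.063099 = 460.56 W/m².
Ratio Q̄_A / Q̄_B = 488.47 / 460.56 = 1.061.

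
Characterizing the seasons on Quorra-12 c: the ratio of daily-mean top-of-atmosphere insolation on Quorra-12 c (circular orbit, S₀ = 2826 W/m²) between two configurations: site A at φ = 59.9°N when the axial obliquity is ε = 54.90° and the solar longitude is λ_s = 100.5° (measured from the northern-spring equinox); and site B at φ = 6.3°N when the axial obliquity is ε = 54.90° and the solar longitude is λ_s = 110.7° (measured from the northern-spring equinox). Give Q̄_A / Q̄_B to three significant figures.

— Configuration A (φ=+59.9°):
Solar declination: sin δ = sin ε · sin λ_s = sin 54.90° × sin 100.5° = 0.80445, so δ = +53.557°.
cos H₀ = −tan(+59.9°) tan(+53.557°) = -2.3362 ≤ −1 ⇒ polar day, H₀ = π.
Bracket: H₀ sin φ sin δ + cos φ cos δ sin H₀ = 3.1416×0.86515×0.80445 + 0.50151×0.59402×0.00000 = 2.186459 + 0.000000 = 2.186459.
Q̄ = (S₀/π) × [bracket] = (2826/π) × 2.186459 = 1966.8 W/m².
— Configuration B (φ=+6.3°):
Solar declination: sin δ = sin ε · sin λ_s = sin 54.90° × sin 110.7° = 0.76533, so δ = +49.937°.
cos H₀ = −tan(+6.3°) tan(+49.937°) = -0.1313, H₀ = 1.7025 rad.
Bracket: H₀ sin φ sin δ + cos φ cos δ sin H₀ = 1.7025×0.10973×0.76533 + 0.99396×0.64363×0.99135 = 0.142975 + 0.634209 = 0.777184.
Q̄ = (S₀/π) × [bracket] = (2826/π) × 0.777184 = 699.11 W/m².
Ratio Q̄_A / Q̄_B = 1966.8 / 699.11 = 2.813.

Q̄_A / Q̄_B ≈ 2.81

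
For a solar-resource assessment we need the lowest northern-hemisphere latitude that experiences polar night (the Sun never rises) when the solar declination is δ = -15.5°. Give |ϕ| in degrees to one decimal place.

Polar night requires cos h₀ = −tan ϕ tan δ ≥ 1, i.e. tan ϕ tan δ ≤ −1.
The boundary is |tan ϕ| · |tan δ| = 1, so |ϕ| = 90° − |δ| = 90° − 15.5° = 74.5° in the northern hemisphere.

|ϕ| = 74.5°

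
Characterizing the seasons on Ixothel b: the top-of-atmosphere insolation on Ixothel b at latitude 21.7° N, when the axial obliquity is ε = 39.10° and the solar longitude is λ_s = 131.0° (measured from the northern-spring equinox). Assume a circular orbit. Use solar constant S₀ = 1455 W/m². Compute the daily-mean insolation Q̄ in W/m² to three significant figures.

Solar declination: sin δ = sin ε · sin λ_s = sin 39.10° × sin 131.0° = 0.47598, so δ = +28.423°.
cos H₀ = −tan(+21.7°) tan(+28.423°) = -0.2154, H₀ = 1.7879 rad.
Bracket: H₀ sin φ sin δ + cos φ cos δ sin H₀ = 1.7879×0.36975×0.47598 + 0.92913×0.87946×0.97653 = 0.314659 + 0.797955 = 1.112614.
Q̄ = (S₀/π) × [bracket] = (1455/π) × 1.112614 = 515.3 W/m².

Q̄ ≈ 515 W/m²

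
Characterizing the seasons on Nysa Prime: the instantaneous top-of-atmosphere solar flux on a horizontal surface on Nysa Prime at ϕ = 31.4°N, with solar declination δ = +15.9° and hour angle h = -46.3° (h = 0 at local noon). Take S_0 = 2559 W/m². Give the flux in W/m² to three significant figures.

cos θ_z = sin ϕ sin δ + cos ϕ cos δ cos h = 0.142735 + 0.567142 = 0.709877.
Flux = S_0 · cos θ_z = 2559 × 0.709877 = 1817 W/m².

1.82e+03 W/m²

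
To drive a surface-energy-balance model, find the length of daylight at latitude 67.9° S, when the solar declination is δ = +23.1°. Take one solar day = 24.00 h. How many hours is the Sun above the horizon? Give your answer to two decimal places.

0.00 h

cos H₀ = −tan φ · tan δ = 1.0504 ≥ 1, so the Sun never rises (polar night) and H₀ = 0.
Daylight = 2H₀/(2π) × 24.00 h = (0.0000/π) × 24.00 = 0.00 h.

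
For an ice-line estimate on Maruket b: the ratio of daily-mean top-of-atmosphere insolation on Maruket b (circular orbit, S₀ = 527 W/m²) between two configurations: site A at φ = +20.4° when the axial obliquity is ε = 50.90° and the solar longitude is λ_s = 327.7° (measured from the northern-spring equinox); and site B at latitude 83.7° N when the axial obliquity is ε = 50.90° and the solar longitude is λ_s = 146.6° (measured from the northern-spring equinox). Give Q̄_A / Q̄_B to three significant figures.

— Configuration A (φ=+20.4°):
Solar declination: sin δ = sin ε · sin λ_s = sin 50.90° × sin 327.7° = -0.41468, so δ = -24.499°.
cos H₀ = −tan(+20.4°) tan(-24.499°) = 0.1695, H₀ = 1.4005 rad.
Bracket: H₀ sin φ sin δ + cos φ cos δ sin H₀ = 1.4005×0.34857×-0.41468 + 0.93728×0.90997×0.98553 = -0.202435 + 0.840555 = 0.638120.
Q̄ = (S₀/π) × [bracket] = (527/π) × 0.638120 = 107.04 W/m².
— Configuration B (φ=+83.7°):
Solar declination: sin δ = sin ε · sin λ_s = sin 50.90° × sin 146.6° = 0.42720, so δ = +25.290°.
cos H₀ = −tan(+83.7°) tan(+25.290°) = -4.2797 ≤ −1 ⇒ polar day, H₀ = π.
Bracket: H₀ sin φ sin δ + cos φ cos δ sin H₀ = 3.1416×0.99396×0.42720 + 0.10973×0.90416×0.00000 = 1.333985 + 0.000000 = 1.333985.
Q̄ = (S₀/π) × [bracket] = (527/π) × 1.333985 = 223.78 W/m².
Ratio Q̄_A / Q̄_B = 107.04 / 223.78 = 0.4783.

Q̄_A / Q̄_B ≈ 0.478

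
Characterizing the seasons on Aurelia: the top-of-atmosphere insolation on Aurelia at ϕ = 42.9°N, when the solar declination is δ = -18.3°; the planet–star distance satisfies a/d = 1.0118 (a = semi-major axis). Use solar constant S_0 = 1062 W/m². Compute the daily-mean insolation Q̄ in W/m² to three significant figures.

cos h₀ = −tan(+42.9°) tan(-18.300°) = 0.3073, h₀ = 1.2584 rad.
Bracket: h₀ sin ϕ sin δ + cos ϕ cos δ sin h₀ = 1.2584×0.68072×-0.31399 + 0.73254×0.94943×0.95161 = -0.268970 + 0.661840 = 0.392870.
Inverse-square distance factor (a/d)² = 1.0118² = 1.023739.
Q̄ = (S_0/π) × 1.023739 × [bracket] = (1062/π) × 1.023739 × 0.392870 = 136.0 W/m².

Q̄ ≈ 136 W/m²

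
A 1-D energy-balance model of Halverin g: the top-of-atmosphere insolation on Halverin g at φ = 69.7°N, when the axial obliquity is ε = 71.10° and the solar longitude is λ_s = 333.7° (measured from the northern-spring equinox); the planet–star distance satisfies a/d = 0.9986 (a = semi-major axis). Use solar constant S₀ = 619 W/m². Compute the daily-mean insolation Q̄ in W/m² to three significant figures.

Solar declination: sin δ = sin ε · sin λ_s = sin 71.10° × sin 333.7° = -0.41918, so δ = -24.783°.
cos H₀ = −tan(+69.7°) tan(-24.783°) = 1.2482 ≥ 1 ⇒ polar night, H₀ = 0 and Q̄ = 0.
Inverse-square distance factor (a/d)² = 0.9986² = 0.997202.

Q̄ ≈ 0.00 W/m²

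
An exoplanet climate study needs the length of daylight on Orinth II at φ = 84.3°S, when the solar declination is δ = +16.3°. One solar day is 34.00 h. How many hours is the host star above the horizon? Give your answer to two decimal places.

0.00 h

cos H₀ = −tan φ · tan δ = 2.9297 ≥ 1, so the host star never rises (polar night) and H₀ = 0.
Daylight = 2H₀/(2π) × 34.00 h = (0.0000/π) × 34.00 = 0.00 h.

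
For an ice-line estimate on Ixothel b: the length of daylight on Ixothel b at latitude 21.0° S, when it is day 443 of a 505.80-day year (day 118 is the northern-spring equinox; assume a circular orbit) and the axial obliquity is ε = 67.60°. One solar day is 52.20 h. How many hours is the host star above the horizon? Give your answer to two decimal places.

32.94 h

Solar longitude: L_s = 360° × (443 − 118)/505.80 = 231.317°.
sin δ = sin 67.60° × sin 231.317° = -0.72171, so δ = -46.196°.
cos h₀ = −tan ϕ · tan δ = −tan(-21.0°) × tan(-46.196°) = -0.4002, so h₀ = 1.9826 rad = 113.59°.
Daylight = 2h₀/(2π) × 52.20 h = (1.9826/π) × 52.20 = 32.94 h.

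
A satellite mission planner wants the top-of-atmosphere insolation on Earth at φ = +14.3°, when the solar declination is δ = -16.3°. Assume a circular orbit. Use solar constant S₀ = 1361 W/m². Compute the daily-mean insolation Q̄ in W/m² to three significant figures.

Q̄ ≈ 357 W/m²

cos H₀ = −tan(+14.3°) tan(-16.300°) = 0.0745, H₀ = 1.4962 rad.
Bracket: H₀ sin φ sin δ + cos φ cos δ sin H₀ = 1.4962×0.24700×-0.28067 + 0.96902×0.95981×0.99722 = -0.103725 + 0.927489 = 0.823764.
Q̄ = (S₀/π) × [bracket] = (1361/π) × 0.823764 = 356.9 W/m².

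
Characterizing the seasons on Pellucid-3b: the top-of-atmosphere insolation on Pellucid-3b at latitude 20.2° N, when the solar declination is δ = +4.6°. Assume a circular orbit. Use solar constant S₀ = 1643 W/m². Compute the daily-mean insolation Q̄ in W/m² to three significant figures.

cos H₀ = −tan(+20.2°) tan(+4.600°) = -0.0296, H₀ = 1.6004 rad.
Bracket: H₀ sin φ sin δ + cos φ cos δ sin H₀ = 1.6004×0.34530×0.08020 + 0.93849×0.99678×0.99956 = 0.044320 + 0.935056 = 0.979376.
Q̄ = (S₀/π) × [bracket] = (1643/π) × 0.979376 = 512.2 W/m².

Q̄ ≈ 512 W/m²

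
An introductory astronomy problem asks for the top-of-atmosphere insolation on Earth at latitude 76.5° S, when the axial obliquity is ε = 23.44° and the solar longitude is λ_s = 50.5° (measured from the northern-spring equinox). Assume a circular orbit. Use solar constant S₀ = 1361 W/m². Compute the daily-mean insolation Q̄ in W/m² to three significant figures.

Q̄ ≈ 0.00 W/m²

Solar declination: sin δ = sin ε · sin λ_s = sin 23.44° × sin 50.5° = 0.30694, so δ = +17.875°.
cos H₀ = −tan(-76.5°) tan(+17.875°) = 1.3434 ≥ 1 ⇒ polar night, H₀ = 0 and Q̄ = 0.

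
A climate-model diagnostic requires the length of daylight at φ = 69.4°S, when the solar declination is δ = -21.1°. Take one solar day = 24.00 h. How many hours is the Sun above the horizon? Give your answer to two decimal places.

24.00 h

Sunrise equation: cos H₀ = −tan φ · tan δ = -1.0266 ≤ −1, so the Sun never sets (polar day) and H₀ = π.
Daylight = 2H₀/(2π) × 24.00 h = (3.1416/π) × 24.00 = 24.00 h.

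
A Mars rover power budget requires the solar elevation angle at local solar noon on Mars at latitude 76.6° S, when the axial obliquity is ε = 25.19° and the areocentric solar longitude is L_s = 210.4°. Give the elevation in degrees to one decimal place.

25.8°

sin δ = sin 25.19° × sin 210.4° = -0.21538, so δ = -12.438°.
At local noon the hour angle is zero, so the zenith angle equals |ϕ − δ| = |-76.6° − (-12.438°)| = 64.162°.
Elevation = 90° − 64.162° = 25.8°.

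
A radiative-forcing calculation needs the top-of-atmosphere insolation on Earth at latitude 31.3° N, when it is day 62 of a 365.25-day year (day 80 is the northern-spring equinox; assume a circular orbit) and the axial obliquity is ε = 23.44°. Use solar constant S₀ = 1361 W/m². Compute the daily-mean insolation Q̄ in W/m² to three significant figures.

Solar longitude: λ_s = 360° × (62 − 80)/365.25 = -17.741°, i.e. -17.741° + 360° = 342.259°.
sin δ = sin 23.44° × sin 342.259° = -0.12121, so δ = -6.962°.
cos H₀ = −tan(+31.3°) tan(-6.962°) = 0.0742, H₀ = 1.4965 rad.
Bracket: H₀ sin φ sin δ + cos φ cos δ sin H₀ = 1.4965×0.51952×-0.12121 + 0.85446×0.99263×0.99724 = -0.094236 + 0.845822 = 0.751586.
Q̄ = (S₀/π) × [bracket] = (1361/π) × 0.751586 = 325.6 W/m².

Q̄ ≈ 326 W/m²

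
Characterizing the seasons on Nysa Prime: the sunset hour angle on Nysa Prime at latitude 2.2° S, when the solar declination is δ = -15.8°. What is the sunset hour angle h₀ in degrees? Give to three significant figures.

h₀ = 90.6°

cos h₀ = −tan ϕ · tan δ = −tan(-2.2°) × tan(-15.800°) = -0.0109, so h₀ = 1.5817 rad = 90.62°.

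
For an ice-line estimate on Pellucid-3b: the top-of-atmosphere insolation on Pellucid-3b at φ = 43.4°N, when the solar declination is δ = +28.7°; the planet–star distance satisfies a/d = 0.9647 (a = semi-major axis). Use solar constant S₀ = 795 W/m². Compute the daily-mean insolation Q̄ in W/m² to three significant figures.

Q̄ ≈ 293 W/m²

cos H₀ = −tan(+43.4°) tan(+28.700°) = -0.5177, H₀ = 2.1150 rad.
Bracket: H₀ sin φ sin δ + cos φ cos δ sin H₀ = 2.1150×0.68709×0.48022 + 0.72657×0.87715×0.85554 = 0.697853 + 0.545245 = 1.243098.
Inverse-square distance factor (a/d)² = 0.9647² = 0.930646.
Q̄ = (S₀/π) × 0.930646 × [bracket] = (795/π) × 0.930646 × 1.243098 = 292.8 W/m².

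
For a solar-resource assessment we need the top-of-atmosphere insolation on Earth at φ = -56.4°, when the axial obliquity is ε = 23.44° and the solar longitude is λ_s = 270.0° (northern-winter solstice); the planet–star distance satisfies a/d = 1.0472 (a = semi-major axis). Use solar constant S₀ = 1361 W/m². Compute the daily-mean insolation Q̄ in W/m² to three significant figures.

Q̄ ≈ 542 W/m²

Solar declination: sin δ = sin ε · sin λ_s = sin 23.44° × sin 270.0° = -0.39779, so δ = -23.440°.
cos H₀ = −tan(-56.4°) tan(-23.440°) = -0.6526, H₀ = 2.2818 rad.
Bracket: H₀ sin φ sin δ + cos φ cos δ sin H₀ = 2.2818×-0.83292×-0.39779 + 0.55339×0.91748×0.75773 = 0.756023 + 0.384718 = 1.140741.
Inverse-square distance factor (a/d)² = 1.0472² = 1.096628.
Q̄ = (S₀/π) × 1.096628 × [bracket] = (1361/π) × 1.096628 × 1.140741 = 541.9 W/m².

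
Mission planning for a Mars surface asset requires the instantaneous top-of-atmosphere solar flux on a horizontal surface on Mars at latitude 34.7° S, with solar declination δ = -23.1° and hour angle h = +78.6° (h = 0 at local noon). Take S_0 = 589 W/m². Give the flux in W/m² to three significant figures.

220 W/m²

cos θ_z = sin ϕ sin δ + cos ϕ cos δ cos h = 0.223349 + 0.149474 = 0.372823.
Flux = S_0 · cos θ_z = 589 × 0.372823 = 219.6 W/m².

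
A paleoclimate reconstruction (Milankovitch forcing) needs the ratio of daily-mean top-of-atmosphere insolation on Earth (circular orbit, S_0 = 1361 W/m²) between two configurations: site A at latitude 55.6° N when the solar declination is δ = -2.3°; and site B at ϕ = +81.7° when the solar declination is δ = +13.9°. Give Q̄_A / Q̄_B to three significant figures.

Q̄_A / Q̄_B ≈ 0.688

— Configuration A (ϕ=+55.6°):
cos h₀ = −tan(+55.6°) tan(-2.300°) = 0.0587, h₀ = 1.5121 rad.
Bracket: h₀ sin ϕ sin δ + cos ϕ cos δ sin h₀ = 1.5121×0.82511×-0.04013 + 0.56497×0.99919×0.99828 = -0.050068 + 0.563541 = 0.513473.
Q̄ = (S_0/π) × [bracket] = (1361/π) × 0.513473 = 222.45 W/m².
— Configuration B (ϕ=+81.7°):
cos h₀ = −tan(+81.7°) tan(+13.900°) = -1.6964 ≤ −1 ⇒ polar day, h₀ = π.
Bracket: h₀ sin ϕ sin δ + cos ϕ cos δ sin h₀ = 3.1416×0.98953×0.24023 + 0.14436×0.97072×0.00000 = 0.746805 + 0.000000 = 0.746805.
Q̄ = (S_0/π) × [bracket] = (1361/π) × 0.746805 = 323.53 W/m².
Ratio Q̄_A / Q̄_B = 222.45 / 323.53 = 0.6876.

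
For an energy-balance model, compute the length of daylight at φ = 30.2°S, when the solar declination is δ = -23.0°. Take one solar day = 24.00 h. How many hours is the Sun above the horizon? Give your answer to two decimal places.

cos H₀ = −tan φ · tan δ = −tan(-30.2°) × tan(-23.000°) = -0.2471, so H₀ = 1.8204 rad = 104.30°.
Daylight = 2H₀/(2π) × 24.00 h = (1.8204/π) × 24.00 = 13.91 h.

13.91 h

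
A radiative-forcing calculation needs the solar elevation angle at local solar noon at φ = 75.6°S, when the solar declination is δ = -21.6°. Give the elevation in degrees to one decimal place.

36.0°

At local noon the hour angle is zero, so the zenith angle equals |φ − δ| = |-75.6° − (-21.600°)| = 54.000°.
Elevation = 90° − 54.000° = 36.0°.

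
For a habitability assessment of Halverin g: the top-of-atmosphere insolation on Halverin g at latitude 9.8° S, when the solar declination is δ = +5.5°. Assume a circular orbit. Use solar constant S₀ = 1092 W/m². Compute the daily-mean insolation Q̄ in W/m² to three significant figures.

Q̄ ≈ 332 W/m²

cos H₀ = −tan(-9.8°) tan(+5.500°) = 0.0166, H₀ = 1.5542 rad.
Bracket: H₀ sin φ sin δ + cos φ cos δ sin H₀ = 1.5542×-0.17021×0.09585 + 0.98541×0.99540×0.99986 = -0.025356 + 0.980740 = 0.955384.
Q̄ = (S₀/π) × [bracket] = (1092/π) × 0.955384 = 332.1 W/m².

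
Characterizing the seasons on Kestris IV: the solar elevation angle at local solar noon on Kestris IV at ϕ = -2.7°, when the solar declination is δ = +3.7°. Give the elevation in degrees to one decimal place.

83.6°

At local noon the hour angle is zero, so the zenith angle equals |ϕ − δ| = |-2.7° − (+3.700°)| = 6.400°.
Elevation = 90° − 6.400° = 83.6°.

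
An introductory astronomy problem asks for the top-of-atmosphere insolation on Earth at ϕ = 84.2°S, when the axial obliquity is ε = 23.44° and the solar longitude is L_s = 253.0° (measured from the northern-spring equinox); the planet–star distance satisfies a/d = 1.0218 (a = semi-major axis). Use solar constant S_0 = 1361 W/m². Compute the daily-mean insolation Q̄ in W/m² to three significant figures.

Solar declination: sin δ = sin ε · sin L_s = sin 23.44° × sin 253.0° = -0.38041, so δ = -22.359°.
cos h₀ = −tan(-84.2°) tan(-22.359°) = -4.0495 ≤ −1 ⇒ polar day, h₀ = π.
Bracket: h₀ sin ϕ sin δ + cos ϕ cos δ sin h₀ = 3.1416×-0.99488×-0.38041 + 0.10106×0.92482×0.00000 = 1.188977 + 0.000000 = 1.188977.
Inverse-square distance factor (a/d)² = 1.0218² = 1.044075.
Q̄ = (S_0/π) × 1.044075 × [bracket] = (1361/π) × 1.044075 × 1.188977 = 537.8 W/m².

Q̄ ≈ 538 W/m²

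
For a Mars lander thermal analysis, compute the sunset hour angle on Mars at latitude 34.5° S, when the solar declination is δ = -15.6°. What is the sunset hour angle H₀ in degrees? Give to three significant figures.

cos H₀ = −tan φ · tan δ = −tan(-34.5°) × tan(-15.600°) = -0.1919, so H₀ = 1.7639 rad = 101.06°.

H₀ = 101°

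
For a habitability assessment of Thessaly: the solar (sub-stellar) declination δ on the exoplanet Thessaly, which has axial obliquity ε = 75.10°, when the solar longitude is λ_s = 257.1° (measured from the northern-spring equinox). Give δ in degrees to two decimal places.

sin δ = sin ε · sin λ_s = sin 75.10° × sin 257.1° = -0.941986.
δ = arcsin(-0.941986) = -70.39°.

δ = -70.39°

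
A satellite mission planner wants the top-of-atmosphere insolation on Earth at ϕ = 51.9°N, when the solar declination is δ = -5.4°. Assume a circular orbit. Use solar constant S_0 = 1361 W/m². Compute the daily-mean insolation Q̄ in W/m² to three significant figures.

cos h₀ = −tan(+51.9°) tan(-5.400°) = 0.1206, h₀ = 1.4499 rad.
Bracket: h₀ sin ϕ sin δ + cos ϕ cos δ sin h₀ = 1.4499×0.78694×-0.09411 + 0.61704×0.99556×0.99271 = -0.107378 + 0.609822 = 0.502444.
Q̄ = (S_0/π) × [bracket] = (1361/π) × 0.502444 = 217.7 W/m².

Q̄ ≈ 218 W/m²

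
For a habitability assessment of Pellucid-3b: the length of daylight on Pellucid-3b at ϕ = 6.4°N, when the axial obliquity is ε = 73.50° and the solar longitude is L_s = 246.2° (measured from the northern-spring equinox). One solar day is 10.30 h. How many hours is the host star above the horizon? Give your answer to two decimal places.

Solar declination: sin δ = sin ε · sin L_s = sin 73.50° × sin 246.2° = -0.87728, so δ = -61.316°.
cos h₀ = −tan ϕ · tan δ = −tan(+6.4°) × tan(-61.316°) = 0.2050, so h₀ = 1.3643 rad = 78.17°.
Daylight = 2h₀/(2π) × 10.30 h = (1.3643/π) × 10.30 = 4.47 h.

4.47 h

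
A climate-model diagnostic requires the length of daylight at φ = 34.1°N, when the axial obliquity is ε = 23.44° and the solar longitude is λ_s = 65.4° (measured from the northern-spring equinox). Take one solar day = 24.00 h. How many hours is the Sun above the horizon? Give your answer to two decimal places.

14.03 h

Solar declination: sin δ = sin ε · sin λ_s = sin 23.44° × sin 65.4° = 0.36168, so δ = +21.204°.
cos H₀ = −tan φ · tan δ = −tan(+34.1°) × tan(+21.204°) = -0.2627, so H₀ = 1.8366 rad = 105.23°.
Daylight = 2H₀/(2π) × 24.00 h = (1.8366/π) × 24.00 = 14.03 h.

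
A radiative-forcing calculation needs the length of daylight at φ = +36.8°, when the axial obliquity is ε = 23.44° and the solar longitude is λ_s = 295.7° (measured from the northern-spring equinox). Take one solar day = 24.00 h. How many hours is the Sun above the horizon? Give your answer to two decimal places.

9.77 h

Solar declination: sin δ = sin ε · sin λ_s = sin 23.44° × sin 295.7° = -0.35844, so δ = -21.004°.
cos H₀ = −tan φ · tan δ = −tan(+36.8°) × tan(-21.004°) = 0.2872, so H₀ = 1.2795 rad = 73.31°.
Daylight = 2H₀/(2π) × 24.00 h = (1.2795/π) × 24.00 = 9.77 h.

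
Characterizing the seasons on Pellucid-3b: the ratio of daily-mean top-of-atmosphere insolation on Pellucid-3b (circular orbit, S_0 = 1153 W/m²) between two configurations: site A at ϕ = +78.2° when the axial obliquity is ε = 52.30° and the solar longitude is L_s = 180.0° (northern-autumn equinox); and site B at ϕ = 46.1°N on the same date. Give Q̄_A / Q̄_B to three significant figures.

— Configuration A (ϕ=+78.2°):
Solar declination: sin δ = sin ε · sin L_s = sin 52.30° × sin 180.0° = 0.00000, so δ = +0.000°.
cos h₀ = −tan(+78.2°) tan(+0.000°) = -0.0000, h₀ = 1.5708 rad.
Bracket: h₀ sin ϕ sin δ + cos ϕ cos δ sin h₀ = 1.5708×0.97887×0.00000 + 0.20450×1.00000×1.00000 = 0.000000 + 0.204500 = 0.204500.
Q̄ = (S_0/π) × [bracket] = (1153/π) × 0.204500 = 75.054 W/m².
— Configuration B (ϕ=+46.1°):
cos h₀ = −tan(+46.1°) tan(+0.000°) = -0.0000, h₀ = 1.5708 rad.
Bracket: h₀ sin ϕ sin δ + cos ϕ cos δ sin h₀ = 1.5708×0.72055×0.00000 + 0.69340×1.00000×1.00000 = 0.000000 + 0.693400 = 0.693400.
Q̄ = (S_0/π) × [bracket] = (1153/π) × 0.693400 = 254.49 W/m².
Ratio Q̄_A / Q̄_B = 75.054 / 254.49 = 0.2949.

Q̄_A / Q̄_B ≈ 0.295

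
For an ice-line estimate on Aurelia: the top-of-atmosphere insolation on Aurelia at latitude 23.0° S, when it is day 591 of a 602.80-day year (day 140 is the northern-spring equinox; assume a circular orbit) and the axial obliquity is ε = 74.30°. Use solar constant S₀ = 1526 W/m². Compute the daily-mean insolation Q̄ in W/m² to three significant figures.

Solar longitude: λ_s = 360° × (591 − 140)/602.80 = 269.343°.
sin δ = sin 74.30° × sin 269.343° = -0.96263, so δ = -74.287°.
cos H₀ = −tan(-23.0°) tan(-74.287°) = -1.5088 ≤ −1 ⇒ polar day, H₀ = π.
Bracket: H₀ sin φ sin δ + cos φ cos δ sin H₀ = 3.1416×-0.39073×-0.96263 + 0.92050×0.27083×0.00000 = 1.181645 + 0.000000 = 1.181645.
Q̄ = (S₀/π) × [bracket] = (1526/π) × 1.181645 = 574.0 W/m².

Q̄ ≈ 574 W/m²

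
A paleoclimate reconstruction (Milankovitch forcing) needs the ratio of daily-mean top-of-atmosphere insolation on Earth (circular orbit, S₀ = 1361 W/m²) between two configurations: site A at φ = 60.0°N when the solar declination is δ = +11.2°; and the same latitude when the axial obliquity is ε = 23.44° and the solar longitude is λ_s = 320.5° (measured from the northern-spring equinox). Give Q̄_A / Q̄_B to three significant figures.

Q̄_A / Q̄_B ≈ 4.12

— Configuration A (φ=+60.0°):
cos H₀ = −tan(+60.0°) tan(+11.200°) = -0.3430, H₀ = 1.9209 rad.
Bracket: H₀ sin φ sin δ + cos φ cos δ sin H₀ = 1.9209×0.86603×0.19423 + 0.50000×0.98096×0.93935 = 0.323113 + 0.460732 = 0.783845.
Q̄ = (S₀/π) × [bracket] = (1361/π) × 0.783845 = 339.58 W/m².
— Configuration B (φ=+60.0°):
Solar declination: sin δ = sin ε · sin λ_s = sin 23.44° × sin 320.5° = -0.25302, so δ = -14.657°.
cos H₀ = −tan(+60.0°) tan(-14.657°) = 0.4530, H₀ = 1.1007 rad.
Bracket: H₀ sin φ sin δ + cos φ cos δ sin H₀ = 1.1007×0.86603×-0.25302 + 0.50000×0.96746×0.89151 = -0.241189 + 0.431250 = 0.190061.
Q̄ = (S₀/π) × [bracket] = (1361/π) × 0.190061 = 82.338 W/m².
Ratio Q̄_A / Q̄_B = 339.58 / 82.338 = 4.124.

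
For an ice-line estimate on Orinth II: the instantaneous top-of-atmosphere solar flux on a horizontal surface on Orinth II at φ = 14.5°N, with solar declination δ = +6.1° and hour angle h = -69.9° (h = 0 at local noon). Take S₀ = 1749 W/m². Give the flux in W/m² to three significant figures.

cos θ_z = sin φ sin δ + cos φ cos δ cos h = 0.026606 + 0.330829 = 0.357435.
Flux = S₀ · cos θ_z = 1749 × 0.357435 = 625.2 W/m².

625 W/m²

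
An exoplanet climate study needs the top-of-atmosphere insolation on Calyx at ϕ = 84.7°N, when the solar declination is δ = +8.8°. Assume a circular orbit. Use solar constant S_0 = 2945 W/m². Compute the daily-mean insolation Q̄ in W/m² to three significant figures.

Q̄ ≈ 449 W/m²

cos h₀ = −tan(+84.7°) tan(+8.800°) = -1.6688 ≤ −1 ⇒ polar day, h₀ = π.
Bracket: h₀ sin ϕ sin δ + cos ϕ cos δ sin h₀ = 3.1416×0.99572×0.15299 + 0.09237×0.98823×0.00000 = 0.478576 + 0.000000 = 0.478576.
Q̄ = (S_0/π) × [bracket] = (2945/π) × 0.478576 = 448.6 W/m².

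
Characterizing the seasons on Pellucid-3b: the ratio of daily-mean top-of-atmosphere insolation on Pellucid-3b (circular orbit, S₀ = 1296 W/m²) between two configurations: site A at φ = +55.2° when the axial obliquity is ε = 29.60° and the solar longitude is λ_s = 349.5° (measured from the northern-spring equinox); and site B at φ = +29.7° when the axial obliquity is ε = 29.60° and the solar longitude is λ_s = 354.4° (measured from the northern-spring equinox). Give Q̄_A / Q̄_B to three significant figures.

— Configuration A (φ=+55.2°):
Solar declination: sin δ = sin ε · sin λ_s = sin 29.60° × sin 349.5° = -0.09001, so δ = -5.164°.
cos H₀ = −tan(+55.2°) tan(-5.164°) = 0.1300, H₀ = 1.4404 rad.
Bracket: H₀ sin φ sin δ + cos φ cos δ sin H₀ = 1.4404×0.82115×-0.09001 + 0.57071×0.99594×0.99151 = -0.106462 + 0.563567 = 0.457105.
Q̄ = (S₀/π) × [bracket] = (1296/π) × 0.457105 = 188.57 W/m².
— Configuration B (φ=+29.7°):
Solar declination: sin δ = sin ε · sin λ_s = sin 29.60° × sin 354.4° = -0.04820, so δ = -2.763°.
cos H₀ = −tan(+29.7°) tan(-2.763°) = 0.0275, H₀ = 1.5433 rad.
Bracket: H₀ sin φ sin δ + cos φ cos δ sin H₀ = 1.5433×0.49546×-0.04820 + 0.86863×0.99884×0.99962 = -0.036856 + 0.867293 = 0.830437.
Q̄ = (S₀/π) × [bracket] = (1296/π) × 0.830437 = 342.58 W/m².
Ratio Q̄_A / Q̄_B = 188.57 / 342.58 = 0.5504.

Q̄_A / Q̄_B ≈ 0.550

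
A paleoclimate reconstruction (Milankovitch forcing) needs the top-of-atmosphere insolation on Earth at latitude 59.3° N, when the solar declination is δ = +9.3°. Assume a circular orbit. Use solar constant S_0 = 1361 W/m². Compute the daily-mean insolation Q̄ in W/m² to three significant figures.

cos h₀ = −tan(+59.3°) tan(+9.300°) = -0.2758, h₀ = 1.8502 rad.
Bracket: h₀ sin ϕ sin δ + cos ϕ cos δ sin h₀ = 1.8502×0.85985×0.16160 + 0.51054×0.98686×0.96122 = 0.257089 + 0.484293 = 0.741382.
Q̄ = (S_0/π) × [bracket] = (1361/π) × 0.741382 = 321.2 W/m².

Q̄ ≈ 321 W/m²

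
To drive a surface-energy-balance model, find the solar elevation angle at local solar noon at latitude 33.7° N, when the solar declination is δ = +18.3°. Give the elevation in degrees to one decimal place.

At local noon the hour angle is zero, so the zenith angle equals |φ − δ| = |+33.7° − (+18.300°)| = 15.400°.
Elevation = 90° − 15.400° = 74.6°.

74.6°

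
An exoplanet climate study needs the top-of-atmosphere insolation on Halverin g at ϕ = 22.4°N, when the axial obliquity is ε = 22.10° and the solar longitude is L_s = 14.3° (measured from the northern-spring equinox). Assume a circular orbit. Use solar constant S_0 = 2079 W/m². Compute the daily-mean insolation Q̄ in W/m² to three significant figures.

Solar declination: sin δ = sin ε · sin L_s = sin 22.10° × sin 14.3° = 0.09293, so δ = +5.332°.
cos h₀ = −tan(+22.4°) tan(+5.332°) = -0.0385, h₀ = 1.6093 rad.
Bracket: h₀ sin ϕ sin δ + cos ϕ cos δ sin h₀ = 1.6093×0.38107×0.09293 + 0.92455×0.99567×0.99926 = 0.056990 + 0.919865 = 0.976855.
Q̄ = (S_0/π) × [bracket] = (2079/π) × 0.976855 = 646.4 W/m².

Q̄ ≈ 646 W/m²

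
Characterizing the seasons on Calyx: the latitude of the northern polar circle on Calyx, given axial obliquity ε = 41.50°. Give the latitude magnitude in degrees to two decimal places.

The polar circle is the lowest latitude that experiences at least one full rotation of continuous daylight at the northern-summer solstice; it lies at |ϕ| = 90° − ε = 90° − 41.50° = 48.50°.

48.50°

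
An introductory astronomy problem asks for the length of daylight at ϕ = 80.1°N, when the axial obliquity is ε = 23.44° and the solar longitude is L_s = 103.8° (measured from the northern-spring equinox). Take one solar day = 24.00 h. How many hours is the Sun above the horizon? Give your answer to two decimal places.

Solar declination: sin δ = sin ε · sin L_s = sin 23.44° × sin 103.8° = 0.38631, so δ = +22.725°.
Sunrise equation: cos h₀ = −tan ϕ · tan δ = -2.3997 ≤ −1, so the Sun never sets (polar day) and h₀ = π.
Daylight = 2h₀/(2π) × 24.00 h = (3.1416/π) × 24.00 = 24.00 h.

24.00 h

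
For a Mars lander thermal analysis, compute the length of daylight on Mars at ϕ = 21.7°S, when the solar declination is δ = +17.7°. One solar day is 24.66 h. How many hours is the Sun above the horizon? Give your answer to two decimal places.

cos h₀ = −tan ϕ · tan δ = −tan(-21.7°) × tan(+17.700°) = 0.1270, so h₀ = 1.4435 rad = 82.70°.
Daylight = 2h₀/(2π) × 24.66 h = (1.4435/π) × 24.66 = 11.33 h.

11.33 h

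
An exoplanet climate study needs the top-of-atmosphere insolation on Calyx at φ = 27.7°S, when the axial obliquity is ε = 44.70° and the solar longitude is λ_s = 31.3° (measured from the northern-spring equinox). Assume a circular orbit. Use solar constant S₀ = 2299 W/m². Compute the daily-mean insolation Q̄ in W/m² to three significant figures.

Q̄ ≈ 421 W/m²

Solar declination: sin δ = sin ε · sin λ_s = sin 44.70° × sin 31.3° = 0.36543, so δ = +21.434°.
cos H₀ = −tan(-27.7°) tan(+21.434°) = 0.2061, H₀ = 1.3632 rad.
Bracket: H₀ sin φ sin δ + cos φ cos δ sin H₀ = 1.3632×-0.46484×0.36543 + 0.88539×0.93084×0.97853 = -0.231562 + 0.806462 = 0.574900.
Q̄ = (S₀/π) × [bracket] = (2299/π) × 0.574900 = 420.7 W/m².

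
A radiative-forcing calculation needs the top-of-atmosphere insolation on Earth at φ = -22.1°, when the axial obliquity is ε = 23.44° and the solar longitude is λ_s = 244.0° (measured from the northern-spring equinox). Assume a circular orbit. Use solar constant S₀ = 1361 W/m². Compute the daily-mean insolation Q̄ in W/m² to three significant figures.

Solar declination: sin δ = sin ε · sin λ_s = sin 23.44° × sin 244.0° = -0.35753, so δ = -20.949°.
cos H₀ = −tan(-22.1°) tan(-20.949°) = -0.1555, H₀ = 1.7269 rad.
Bracket: H₀ sin φ sin δ + cos φ cos δ sin H₀ = 1.7269×-0.37622×-0.35753 + 0.92653×0.93390×0.98784 = 0.232285 + 0.854764 = 1.087049.
Q̄ = (S₀/π) × [bracket] = (1361/π) × 1.087049 = 470.9 W/m².

Q̄ ≈ 471 W/m²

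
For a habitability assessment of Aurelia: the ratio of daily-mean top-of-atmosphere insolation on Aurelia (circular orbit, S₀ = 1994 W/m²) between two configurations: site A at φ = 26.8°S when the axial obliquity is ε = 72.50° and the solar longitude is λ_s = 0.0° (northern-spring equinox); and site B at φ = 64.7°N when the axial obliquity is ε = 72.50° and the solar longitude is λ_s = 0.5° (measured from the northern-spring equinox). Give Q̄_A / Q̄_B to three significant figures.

Q̄_A / Q̄_B ≈ 2.03

— Configuration A (φ=-26.8°):
Solar declination: sin δ = sin ε · sin λ_s = sin 72.50° × sin 0.0° = 0.00000, so δ = +0.000°.
cos H₀ = −tan(-26.8°) tan(+0.000°) = 0.0000, H₀ = 1.5708 rad.
Bracket: H₀ sin φ sin δ + cos φ cos δ sin H₀ = 1.5708×-0.45088×0.00000 + 0.89259×1.00000×1.00000 = -0.000000 + 0.892590 = 0.892590.
Q̄ = (S₀/π) × [bracket] = (1994/π) × 0.892590 = 566.54 W/m².
— Configuration B (φ=+64.7°):
Solar declination: sin δ = sin ε · sin λ_s = sin 72.50° × sin 0.5° = 0.00832, so δ = +0.477°.
cos H₀ = −tan(+64.7°) tan(+0.477°) = -0.0176, H₀ = 1.5884 rad.
Bracket: H₀ sin φ sin δ + cos φ cos δ sin H₀ = 1.5884×0.90408×0.00832 + 0.42736×0.99997×0.99984 = 0.011948 + 0.427279 = 0.439227.
Q̄ = (S₀/π) × [bracket] = (1994/π) × 0.439227 = 278.78 W/m².
Ratio Q̄_A / Q̄_B = 566.54 / 278.78 = 2.032.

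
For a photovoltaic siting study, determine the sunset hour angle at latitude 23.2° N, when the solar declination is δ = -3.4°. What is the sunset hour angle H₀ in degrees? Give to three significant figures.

cos H₀ = −tan φ · tan δ = −tan(+23.2°) × tan(-3.400°) = 0.0255, so H₀ = 1.5453 rad = 88.54°.

H₀ = 88.5°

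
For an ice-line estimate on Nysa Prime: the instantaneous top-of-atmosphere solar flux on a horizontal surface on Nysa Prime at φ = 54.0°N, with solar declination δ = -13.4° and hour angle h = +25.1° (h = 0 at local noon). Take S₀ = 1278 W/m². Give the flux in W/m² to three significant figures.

cos θ_z = sin φ sin δ + cos φ cos δ cos h = -0.187488 + 0.517789 = 0.330301.
Flux = S₀ · cos θ_z = 1278 × 0.330301 = 422.1 W/m².

422 W/m²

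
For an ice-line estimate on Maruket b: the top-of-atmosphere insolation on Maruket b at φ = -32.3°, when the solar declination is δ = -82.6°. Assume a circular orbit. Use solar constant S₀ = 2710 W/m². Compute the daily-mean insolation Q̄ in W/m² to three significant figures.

cos H₀ = −tan(-32.3°) tan(-82.600°) = -4.8675 ≤ −1 ⇒ polar day, H₀ = π.
Bracket: H₀ sin φ sin δ + cos φ cos δ sin H₀ = 3.1416×-0.53435×-0.99167 + 0.84526×0.12880×0.00000 = 1.664730 + 0.000000 = 1.664730.
Q̄ = (S₀/π) × [bracket] = (2710/π) × 1.664730 = 1436 W/m².

Q̄ ≈ 1.44e+03 W/m²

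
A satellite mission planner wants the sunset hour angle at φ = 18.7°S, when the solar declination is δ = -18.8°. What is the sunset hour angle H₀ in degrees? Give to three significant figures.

cos H₀ = −tan φ · tan δ = −tan(-18.7°) × tan(-18.800°) = -0.1152, so H₀ = 1.6863 rad = 96.62°.

H₀ = 96.6°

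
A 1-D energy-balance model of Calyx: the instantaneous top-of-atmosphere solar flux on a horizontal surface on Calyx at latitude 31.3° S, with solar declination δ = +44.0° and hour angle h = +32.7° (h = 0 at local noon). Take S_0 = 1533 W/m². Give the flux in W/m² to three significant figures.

cos θ_z = sin ϕ sin δ + cos ϕ cos δ cos h = -0.360888 + 0.517231 = 0.156343.
Flux = S_0 · cos θ_z = 1533 × 0.156343 = 239.7 W/m².

240 W/m²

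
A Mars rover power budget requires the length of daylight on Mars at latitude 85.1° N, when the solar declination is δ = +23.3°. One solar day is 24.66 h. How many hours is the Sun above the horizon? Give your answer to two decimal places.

24.66 h

Sunrise equation: cos h₀ = −tan ϕ · tan δ = -5.0235 ≤ −1, so the Sun never sets (polar day) and h₀ = π.
Daylight = 2h₀/(2π) × 24.66 h = (3.1416/π) × 24.66 = 24.66 h.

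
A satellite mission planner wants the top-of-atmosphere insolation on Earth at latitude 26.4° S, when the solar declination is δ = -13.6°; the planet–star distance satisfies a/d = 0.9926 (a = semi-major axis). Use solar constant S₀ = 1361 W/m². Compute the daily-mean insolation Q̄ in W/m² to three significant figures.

Q̄ ≈ 444 W/m²

cos H₀ = −tan(-26.4°) tan(-13.600°) = -0.1201, H₀ = 1.6912 rad.
Bracket: H₀ sin φ sin δ + cos φ cos δ sin H₀ = 1.6912×-0.44464×-0.23514 + 0.89571×0.97196×0.99276 = 0.176819 + 0.864291 = 1.041110.
Inverse-square distance factor (a/d)² = 0.9926² = 0.985255.
Q̄ = (S₀/π) × 0.985255 × [bracket] = (1361/π) × 0.985255 × 1.041110 = 444.4 W/m².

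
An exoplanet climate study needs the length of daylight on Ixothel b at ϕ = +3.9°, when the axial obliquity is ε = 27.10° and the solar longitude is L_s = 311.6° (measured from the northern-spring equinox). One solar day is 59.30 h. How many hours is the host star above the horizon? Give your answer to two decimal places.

Solar declination: sin δ = sin ε · sin L_s = sin 27.10° × sin 311.6° = -0.34066, so δ = -19.917°.
cos h₀ = −tan ϕ · tan δ = −tan(+3.9°) × tan(-19.917°) = 0.0247, so h₀ = 1.5461 rad = 88.58°.
Daylight = 2h₀/(2π) × 59.30 h = (1.5461/π) × 59.30 = 29.18 h.

29.18 h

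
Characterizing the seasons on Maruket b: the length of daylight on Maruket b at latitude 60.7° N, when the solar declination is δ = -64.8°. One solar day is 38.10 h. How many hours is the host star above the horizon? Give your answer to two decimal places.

cos h₀ = −tan ϕ · tan δ = 3.7869 ≥ 1, so the host star never rises (polar night) and h₀ = 0.
Daylight = 2h₀/(2π) × 38.10 h = (0.0000/π) × 38.10 = 0.00 h.

0.00 h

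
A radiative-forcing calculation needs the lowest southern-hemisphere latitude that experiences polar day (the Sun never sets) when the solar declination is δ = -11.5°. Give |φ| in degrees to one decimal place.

|φ| = 78.5°

Polar day requires cos H₀ = −tan φ tan δ ≤ −1, i.e. tan φ tan δ ≥ 1.
The boundary is |tan φ| · |tan δ| = 1, so |φ| = 90° − |δ| = 90° − 11.5° = 78.5° in the southern hemisphere.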